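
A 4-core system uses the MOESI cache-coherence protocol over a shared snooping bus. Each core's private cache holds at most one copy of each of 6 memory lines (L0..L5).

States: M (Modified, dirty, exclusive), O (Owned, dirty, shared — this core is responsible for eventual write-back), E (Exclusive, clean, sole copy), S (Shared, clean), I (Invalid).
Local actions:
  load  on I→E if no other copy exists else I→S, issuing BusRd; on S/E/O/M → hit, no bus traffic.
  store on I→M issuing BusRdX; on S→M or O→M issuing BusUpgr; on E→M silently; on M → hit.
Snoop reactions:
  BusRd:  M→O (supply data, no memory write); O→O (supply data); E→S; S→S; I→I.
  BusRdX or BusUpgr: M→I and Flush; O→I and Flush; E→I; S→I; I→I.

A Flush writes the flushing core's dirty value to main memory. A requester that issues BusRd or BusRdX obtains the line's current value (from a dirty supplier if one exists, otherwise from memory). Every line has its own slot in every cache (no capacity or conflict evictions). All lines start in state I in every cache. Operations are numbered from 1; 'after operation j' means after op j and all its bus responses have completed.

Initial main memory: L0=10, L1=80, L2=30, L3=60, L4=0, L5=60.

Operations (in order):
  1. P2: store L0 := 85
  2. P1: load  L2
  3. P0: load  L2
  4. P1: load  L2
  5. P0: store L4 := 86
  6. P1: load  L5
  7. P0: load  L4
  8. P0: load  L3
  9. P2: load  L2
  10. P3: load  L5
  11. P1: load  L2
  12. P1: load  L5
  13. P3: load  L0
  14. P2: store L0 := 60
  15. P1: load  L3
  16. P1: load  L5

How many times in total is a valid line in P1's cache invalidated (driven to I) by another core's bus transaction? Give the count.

step 1: P2: store L0 := 85  ⟶  IIMI  (L0)  txn=BusRdX  M[L0]=10
step 2: P1: load  L2  ⟶  IEII  (L2)  txn=BusRd  M[L2]=30
step 3: P0: load  L2  ⟶  SSII  (L2)  txn=BusRd  M[L2]=30
step 4: P1: load  L2  ⟶  SSII  (L2)  txn=∅  M[L2]=30
step 5: P0: store L4 := 86  ⟶  MIII  (L4)  txn=BusRdX  M[L4]=0
step 6: P1: load  L5  ⟶  IEII  (L5)  txn=BusRd  M[L5]=60
step 7: P0: load  L4  ⟶  MIII  (L4)  txn=∅  M[L4]=0
step 8: P0: load  L3  ⟶  EIII  (L3)  txn=BusRd  M[L3]=60
step 9: P2: load  L2  ⟶  SSSI  (L2)  txn=BusRd  M[L2]=30
step 10: P3: load  L5  ⟶  ISIS  (L5)  txn=BusRd  M[L5]=60
step 11: P1: load  L2  ⟶  SSSI  (L2)  txn=∅  M[L2]=30
step 12: P1: load  L5  ⟶  ISIS  (L5)  txn=∅  M[L5]=60
step 13: P3: load  L0  ⟶  IIOS  (L0)  txn=BusRd  M[L0]=10
step 14: P2: store L0 := 60  ⟶  IIMI  (L0)  txn=BusUpgr  M[L0]=10
step 15: P1: load  L3  ⟶  SSII  (L3)  txn=BusRd  M[L3]=60
step 16: P1: load  L5  ⟶  ISIS  (L5)  txn=∅  M[L5]=60

invalidations = 0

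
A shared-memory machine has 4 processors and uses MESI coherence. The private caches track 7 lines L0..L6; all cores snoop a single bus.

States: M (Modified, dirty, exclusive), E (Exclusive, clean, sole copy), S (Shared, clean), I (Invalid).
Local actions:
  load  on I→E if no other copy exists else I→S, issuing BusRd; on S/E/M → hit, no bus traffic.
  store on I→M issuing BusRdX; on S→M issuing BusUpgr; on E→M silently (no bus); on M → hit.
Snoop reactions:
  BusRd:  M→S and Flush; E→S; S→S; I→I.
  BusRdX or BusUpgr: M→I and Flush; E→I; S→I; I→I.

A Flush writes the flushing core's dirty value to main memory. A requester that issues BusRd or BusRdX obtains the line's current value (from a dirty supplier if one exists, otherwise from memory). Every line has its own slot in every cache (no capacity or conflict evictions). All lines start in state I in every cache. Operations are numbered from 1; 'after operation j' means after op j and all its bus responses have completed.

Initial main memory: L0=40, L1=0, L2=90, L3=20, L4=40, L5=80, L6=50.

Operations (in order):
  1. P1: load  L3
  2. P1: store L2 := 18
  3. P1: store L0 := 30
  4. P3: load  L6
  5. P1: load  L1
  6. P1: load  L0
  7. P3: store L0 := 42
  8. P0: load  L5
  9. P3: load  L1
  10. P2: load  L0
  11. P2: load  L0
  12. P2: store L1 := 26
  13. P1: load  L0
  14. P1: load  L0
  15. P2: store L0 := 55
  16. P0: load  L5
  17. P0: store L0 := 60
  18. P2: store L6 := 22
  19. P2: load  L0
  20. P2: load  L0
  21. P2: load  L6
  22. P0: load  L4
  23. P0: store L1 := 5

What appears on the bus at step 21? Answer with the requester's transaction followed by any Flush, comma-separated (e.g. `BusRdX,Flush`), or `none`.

bus = none

  op1 P1: load  L3 → I/E/I/I on L3; bus BusRd; mem=20
  op2 P1: store L2 := 18 → I/M/I/I on L2; bus BusRdX; mem=90
  op3 P1: store L0 := 30 → I/M/I/I on L0; bus BusRdX; mem=40
  op4 P3: load  L6 → I/I/I/E on L6; bus BusRd; mem=50
  op5 P1: load  L1 → I/E/I/I on L1; bus BusRd; mem=0
  op6 P1: load  L0 → I/M/I/I on L0; bus (none); mem=40
  op7 P3: store L0 := 42 → I/I/I/M on L0; bus BusRdX Flush; mem=30
  op8 P0: load  L5 → E/I/I/I on L5; bus BusRd; mem=80
  op9 P3: load  L1 → I/S/I/S on L1; bus BusRd; mem=0
  op10 P2: load  L0 → I/I/S/S on L0; bus BusRd Flush; mem=42
  op11 P2: load  L0 → I/I/S/S on L0; bus (none); mem=42
  op12 P2: store L1 := 26 → I/I/M/I on L1; bus BusRdX; mem=0
  op13 P1: load  L0 → I/S/S/S on L0; bus BusRd; mem=42
  op14 P1: load  L0 → I/S/S/S on L0; bus (none); mem=42
  op15 P2: store L0 := 55 → I/I/M/I on L0; bus BusUpgr; mem=42
  op16 P0: load  L5 → E/I/I/I on L5; bus (none); mem=80
  op17 P0: store L0 := 60 → M/I/I/I on L0; bus BusRdX Flush; mem=55
  op18 P2: store L6 := 22 → I/I/M/I on L6; bus BusRdX; mem=50
  op19 P2: load  L0 → S/I/S/I on L0; bus BusRd Flush; mem=60
  op20 P2: load  L0 → S/I/S/I on L0; bus (none); mem=60
  op21 P2: load  L6 → I/I/M/I on L6; bus (none); mem=50
  op22 P0: load  L4 → E/I/I/I on L4; bus BusRd; mem=40
  op23 P0: store L1 := 5 → M/I/I/I on L1; bus BusRdX Flush; mem=26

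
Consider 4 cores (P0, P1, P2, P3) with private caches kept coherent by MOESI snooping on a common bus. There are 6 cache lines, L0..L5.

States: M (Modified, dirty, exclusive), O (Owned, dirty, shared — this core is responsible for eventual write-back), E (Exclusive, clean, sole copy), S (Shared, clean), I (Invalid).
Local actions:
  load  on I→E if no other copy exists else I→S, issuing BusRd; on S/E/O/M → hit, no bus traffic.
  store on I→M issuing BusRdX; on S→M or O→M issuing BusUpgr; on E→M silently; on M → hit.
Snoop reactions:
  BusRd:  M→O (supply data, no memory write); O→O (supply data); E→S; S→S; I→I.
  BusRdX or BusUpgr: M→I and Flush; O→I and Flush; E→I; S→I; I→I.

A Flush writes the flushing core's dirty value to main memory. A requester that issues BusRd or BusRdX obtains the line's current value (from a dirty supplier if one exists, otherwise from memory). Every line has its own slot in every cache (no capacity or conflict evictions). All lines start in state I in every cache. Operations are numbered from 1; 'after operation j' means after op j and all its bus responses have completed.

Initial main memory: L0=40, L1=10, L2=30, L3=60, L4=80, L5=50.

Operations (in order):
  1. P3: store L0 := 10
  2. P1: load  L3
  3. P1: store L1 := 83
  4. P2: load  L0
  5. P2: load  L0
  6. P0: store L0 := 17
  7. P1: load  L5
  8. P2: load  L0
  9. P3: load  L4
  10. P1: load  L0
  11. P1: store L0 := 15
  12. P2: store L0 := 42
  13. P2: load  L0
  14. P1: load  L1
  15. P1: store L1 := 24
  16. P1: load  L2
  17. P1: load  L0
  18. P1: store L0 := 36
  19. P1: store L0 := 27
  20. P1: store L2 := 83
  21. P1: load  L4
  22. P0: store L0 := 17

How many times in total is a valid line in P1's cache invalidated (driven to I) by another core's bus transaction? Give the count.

invalidations = 2

1. P3: store L0 := 10  bus=[BusRdX]  L0: P0=I P1=I P2=I P3=M  mem[L0]=40
2. P1: load  L3  bus=[BusRd]  L3: P0=I P1=E P2=I P3=I  mem[L3]=60
3. P1: store L1 := 83  bus=[BusRdX]  L1: P0=I P1=M P2=I P3=I  mem[L1]=10
4. P2: load  L0  bus=[BusRd]  L0: P0=I P1=I P2=S P3=O  mem[L0]=40
5. P2: load  L0  bus=[-]  L0: P0=I P1=I P2=S P3=O  mem[L0]=40
6. P0: store L0 := 17  bus=[BusRdX,Flush]  L0: P0=M P1=I P2=I P3=I  mem[L0]=10
7. P1: load  L5  bus=[BusRd]  L5: P0=I P1=E P2=I P3=I  mem[L5]=50
8. P2: load  L0  bus=[BusRd]  L0: P0=O P1=I P2=S P3=I  mem[L0]=10
9. P3: load  L4  bus=[BusRd]  L4: P0=I P1=I P2=I P3=E  mem[L4]=80
10. P1: load  L0  bus=[BusRd]  L0: P0=O P1=S P2=S P3=I  mem[L0]=10
11. P1: store L0 := 15  bus=[BusUpgr,Flush]  L0: P0=I P1=M P2=I P3=I  mem[L0]=17
12. P2: store L0 := 42  bus=[BusRdX,Flush]  L0: P0=I P1=I P2=M P3=I  mem[L0]=15
13. P2: load  L0  bus=[-]  L0: P0=I P1=I P2=M P3=I  mem[L0]=15
14. P1: load  L1  bus=[-]  L1: P0=I P1=M P2=I P3=I  mem[L1]=10
15. P1: store L1 := 24  bus=[-]  L1: P0=I P1=M P2=I P3=I  mem[L1]=10
16. P1: load  L2  bus=[BusRd]  L2: P0=I P1=E P2=I P3=I  mem[L2]=30
17. P1: load  L0  bus=[BusRd]  L0: P0=I P1=S P2=O P3=I  mem[L0]=15
18. P1: store L0 := 36  bus=[BusUpgr,Flush]  L0: P0=I P1=M P2=I P3=I  mem[L0]=42
19. P1: store L0 := 27  bus=[-]  L0: P0=I P1=M P2=I P3=I  mem[L0]=42
20. P1: store L2 := 83  bus=[-]  L2: P0=I P1=M P2=I P3=I  mem[L2]=30
21. P1: load  L4  bus=[BusRd]  L4: P0=I P1=S P2=I P3=S  mem[L4]=80
22. P0: store L0 := 17  bus=[BusRdX,Flush]  L0: P0=M P1=I P2=I P3=I  mem[L0]=27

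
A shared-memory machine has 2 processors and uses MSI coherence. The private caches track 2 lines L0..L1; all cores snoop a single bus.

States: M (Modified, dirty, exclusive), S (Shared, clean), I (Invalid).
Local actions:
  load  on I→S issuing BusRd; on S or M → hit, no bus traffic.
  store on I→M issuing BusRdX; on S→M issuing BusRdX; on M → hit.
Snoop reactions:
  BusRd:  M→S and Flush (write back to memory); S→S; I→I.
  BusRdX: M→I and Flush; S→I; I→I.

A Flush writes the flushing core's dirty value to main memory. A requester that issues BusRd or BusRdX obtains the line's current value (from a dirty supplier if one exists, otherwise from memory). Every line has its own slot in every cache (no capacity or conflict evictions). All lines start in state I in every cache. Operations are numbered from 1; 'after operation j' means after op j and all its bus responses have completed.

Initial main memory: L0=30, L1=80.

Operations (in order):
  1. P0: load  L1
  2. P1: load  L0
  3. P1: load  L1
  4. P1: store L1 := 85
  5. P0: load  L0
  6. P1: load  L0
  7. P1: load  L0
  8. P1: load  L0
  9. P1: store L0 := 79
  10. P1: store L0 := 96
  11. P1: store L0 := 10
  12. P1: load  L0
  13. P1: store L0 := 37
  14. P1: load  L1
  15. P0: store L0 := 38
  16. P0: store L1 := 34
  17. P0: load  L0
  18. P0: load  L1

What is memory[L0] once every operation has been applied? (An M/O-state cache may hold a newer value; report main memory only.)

memory[L0] = 37

[1] P0: load  L1 | P0:S(80), P1:I | bus: BusRd
[2] P1: load  L0 | P0:I, P1:S(30) | bus: BusRd
[3] P1: load  L1 | P0:S(80), P1:S(80) | bus: BusRd
[4] P1: store L1 := 85 | P0:I, P1:M(85) | bus: BusRdX
[5] P0: load  L0 | P0:S(30), P1:S(30) | bus: BusRd
[6] P1: load  L0 | P0:S(30), P1:S(30) | bus: none
[7] P1: load  L0 | P0:S(30), P1:S(30) | bus: none
[8] P1: load  L0 | P0:S(30), P1:S(30) | bus: none
[9] P1: store L0 := 79 | P0:I, P1:M(79) | bus: BusRdX
[10] P1: store L0 := 96 | P0:I, P1:M(96) | bus: none
[11] P1: store L0 := 10 | P0:I, P1:M(10) | bus: none
[12] P1: load  L0 | P0:I, P1:M(10) | bus: none
[13] P1: store L0 := 37 | P0:I, P1:M(37) | bus: none
[14] P1: load  L1 | P0:I, P1:M(85) | bus: none
[15] P0: store L0 := 38 | P0:M(38), P1:I | bus: BusRdX,Flush
[16] P0: store L1 := 34 | P0:M(34), P1:I | bus: BusRdX,Flush
[17] P0: load  L0 | P0:M(38), P1:I | bus: none
[18] P0: load  L1 | P0:M(34), P1:I | bus: none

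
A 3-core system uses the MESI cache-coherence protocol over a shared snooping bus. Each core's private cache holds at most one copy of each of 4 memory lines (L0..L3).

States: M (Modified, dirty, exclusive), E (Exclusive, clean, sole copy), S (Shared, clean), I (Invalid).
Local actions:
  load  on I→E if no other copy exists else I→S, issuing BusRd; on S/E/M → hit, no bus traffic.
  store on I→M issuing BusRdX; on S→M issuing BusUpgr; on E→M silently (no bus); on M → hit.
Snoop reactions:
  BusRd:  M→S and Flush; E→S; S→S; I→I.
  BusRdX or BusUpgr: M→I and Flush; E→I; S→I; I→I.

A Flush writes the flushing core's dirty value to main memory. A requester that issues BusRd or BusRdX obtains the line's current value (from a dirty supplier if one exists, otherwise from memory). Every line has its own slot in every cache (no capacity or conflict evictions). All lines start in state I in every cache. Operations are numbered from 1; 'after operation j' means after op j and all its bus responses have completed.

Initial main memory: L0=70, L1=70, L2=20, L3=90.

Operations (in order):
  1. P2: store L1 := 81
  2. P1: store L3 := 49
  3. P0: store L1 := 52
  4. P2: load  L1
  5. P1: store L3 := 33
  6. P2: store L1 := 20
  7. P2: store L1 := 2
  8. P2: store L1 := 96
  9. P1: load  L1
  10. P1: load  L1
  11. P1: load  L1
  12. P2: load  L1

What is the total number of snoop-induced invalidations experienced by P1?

invalidations = 0

  op1 P2: store L1 := 81 → I/I/M on L1; bus BusRdX; mem=70
  op2 P1: store L3 := 49 → I/M/I on L3; bus BusRdX; mem=90
  op3 P0: store L1 := 52 → M/I/I on L1; bus BusRdX Flush; mem=81
  op4 P2: load  L1 → S/I/S on L1; bus BusRd Flush; mem=52
  op5 P1: store L3 := 33 → I/M/I on L3; bus (none); mem=90
  op6 P2: store L1 := 20 → I/I/M on L1; bus BusUpgr; mem=52
  op7 P2: store L1 := 2 → I/I/M on L1; bus (none); mem=52
  op8 P2: store L1 := 96 → I/I/M on L1; bus (none); mem=52
  op9 P1: load  L1 → I/S/S on L1; bus BusRd Flush; mem=96
  op10 P1: load  L1 → I/S/S on L1; bus (none); mem=96
  op11 P1: load  L1 → I/S/S on L1; bus (none); mem=96
  op12 P2: load  L1 → I/S/S on L1; bus (none); mem=96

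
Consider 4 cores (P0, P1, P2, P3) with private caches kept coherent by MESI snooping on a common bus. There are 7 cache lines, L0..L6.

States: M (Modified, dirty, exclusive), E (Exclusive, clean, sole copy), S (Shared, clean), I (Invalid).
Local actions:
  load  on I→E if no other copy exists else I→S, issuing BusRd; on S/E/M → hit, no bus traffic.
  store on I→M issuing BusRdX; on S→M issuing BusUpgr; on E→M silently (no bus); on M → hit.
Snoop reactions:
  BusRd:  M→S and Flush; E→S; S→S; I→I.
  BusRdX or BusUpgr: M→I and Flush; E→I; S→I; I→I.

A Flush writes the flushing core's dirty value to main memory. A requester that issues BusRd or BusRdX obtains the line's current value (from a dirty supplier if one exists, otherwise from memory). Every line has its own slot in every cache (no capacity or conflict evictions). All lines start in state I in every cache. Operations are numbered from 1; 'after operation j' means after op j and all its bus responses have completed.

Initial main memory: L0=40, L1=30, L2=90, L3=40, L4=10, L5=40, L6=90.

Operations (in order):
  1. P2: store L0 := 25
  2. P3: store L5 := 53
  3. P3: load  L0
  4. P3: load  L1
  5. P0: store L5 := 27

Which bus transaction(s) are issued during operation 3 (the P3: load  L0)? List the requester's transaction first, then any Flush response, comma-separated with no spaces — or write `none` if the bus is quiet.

bus = BusRd,Flush

  op1 P2: store L0 := 25 → I/I/M/I on L0; bus BusRdX; mem=40
  op2 P3: store L5 := 53 → I/I/I/M on L5; bus BusRdX; mem=40
  op3 P3: load  L0 → I/I/S/S on L0; bus BusRd Flush; mem=25
  op4 P3: load  L1 → I/I/I/E on L1; bus BusRd; mem=30
  op5 P0: store L5 := 27 → M/I/I/I on L5; bus BusRdX Flush; mem=53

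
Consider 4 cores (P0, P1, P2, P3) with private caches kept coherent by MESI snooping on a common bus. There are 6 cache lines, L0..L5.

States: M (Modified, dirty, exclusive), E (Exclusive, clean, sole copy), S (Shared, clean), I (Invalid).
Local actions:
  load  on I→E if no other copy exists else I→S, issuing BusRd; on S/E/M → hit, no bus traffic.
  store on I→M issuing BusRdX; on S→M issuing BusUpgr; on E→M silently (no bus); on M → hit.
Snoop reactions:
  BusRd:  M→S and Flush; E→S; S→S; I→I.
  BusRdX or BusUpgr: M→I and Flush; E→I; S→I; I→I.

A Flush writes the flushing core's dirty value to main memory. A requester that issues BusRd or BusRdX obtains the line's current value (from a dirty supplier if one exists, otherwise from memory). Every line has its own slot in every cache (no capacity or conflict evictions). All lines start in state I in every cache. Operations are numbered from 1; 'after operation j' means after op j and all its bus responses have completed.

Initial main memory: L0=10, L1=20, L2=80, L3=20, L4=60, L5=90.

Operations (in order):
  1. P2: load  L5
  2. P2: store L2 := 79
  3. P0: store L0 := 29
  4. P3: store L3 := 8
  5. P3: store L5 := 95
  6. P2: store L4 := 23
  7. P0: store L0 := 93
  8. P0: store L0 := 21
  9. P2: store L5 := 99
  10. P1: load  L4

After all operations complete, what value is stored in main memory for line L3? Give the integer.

memory[L3] = 20

  op1 P2: load  L5 → I/I/E/I on L5; bus BusRd; mem=90
  op2 P2: store L2 := 79 → I/I/M/I on L2; bus BusRdX; mem=80
  op3 P0: store L0 := 29 → M/I/I/I on L0; bus BusRdX; mem=10
  op4 P3: store L3 := 8 → I/I/I/M on L3; bus BusRdX; mem=20
  op5 P3: store L5 := 95 → I/I/I/M on L5; bus BusRdX; mem=90
  op6 P2: store L4 := 23 → I/I/M/I on L4; bus BusRdX; mem=60
  op7 P0: store L0 := 93 → M/I/I/I on L0; bus (none); mem=10
  op8 P0: store L0 := 21 → M/I/I/I on L0; bus (none); mem=10
  op9 P2: store L5 := 99 → I/I/M/I on L5; bus BusRdX Flush; mem=95
  op10 P1: load  L4 → I/S/S/I on L4; bus BusRd Flush; mem=23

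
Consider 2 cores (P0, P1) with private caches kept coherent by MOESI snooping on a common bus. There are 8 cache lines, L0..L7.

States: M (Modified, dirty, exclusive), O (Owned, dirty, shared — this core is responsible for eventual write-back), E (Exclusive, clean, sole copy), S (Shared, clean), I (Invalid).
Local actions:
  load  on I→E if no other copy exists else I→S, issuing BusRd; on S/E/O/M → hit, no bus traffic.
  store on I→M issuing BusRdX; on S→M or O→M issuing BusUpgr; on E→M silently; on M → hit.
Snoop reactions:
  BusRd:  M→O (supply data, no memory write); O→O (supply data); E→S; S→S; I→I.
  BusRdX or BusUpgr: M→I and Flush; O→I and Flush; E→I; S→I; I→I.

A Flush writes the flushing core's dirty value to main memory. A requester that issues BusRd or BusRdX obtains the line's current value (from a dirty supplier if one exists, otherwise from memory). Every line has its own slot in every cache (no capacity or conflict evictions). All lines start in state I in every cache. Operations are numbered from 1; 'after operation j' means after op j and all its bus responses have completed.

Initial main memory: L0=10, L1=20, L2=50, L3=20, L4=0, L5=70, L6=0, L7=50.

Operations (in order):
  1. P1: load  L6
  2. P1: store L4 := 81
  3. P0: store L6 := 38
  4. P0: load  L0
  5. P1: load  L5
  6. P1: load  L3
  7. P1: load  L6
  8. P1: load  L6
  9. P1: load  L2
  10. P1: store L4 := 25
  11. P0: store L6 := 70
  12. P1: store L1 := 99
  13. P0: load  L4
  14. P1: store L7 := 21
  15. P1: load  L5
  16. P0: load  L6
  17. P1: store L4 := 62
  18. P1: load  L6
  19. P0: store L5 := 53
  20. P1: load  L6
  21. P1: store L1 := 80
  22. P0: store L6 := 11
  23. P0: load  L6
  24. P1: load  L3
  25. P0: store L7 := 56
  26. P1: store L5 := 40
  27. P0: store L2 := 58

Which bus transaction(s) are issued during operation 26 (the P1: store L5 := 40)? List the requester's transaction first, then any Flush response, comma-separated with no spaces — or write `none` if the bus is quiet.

1. P1: load  L6  bus=[BusRd]  L6: P0=I P1=E  mem[L6]=0
2. P1: store L4 := 81  bus=[BusRdX]  L4: P0=I P1=M  mem[L4]=0
3. P0: store L6 := 38  bus=[BusRdX]  L6: P0=M P1=I  mem[L6]=0
4. P0: load  L0  bus=[BusRd]  L0: P0=E P1=I  mem[L0]=10
5. P1: load  L5  bus=[BusRd]  L5: P0=I P1=E  mem[L5]=70
6. P1: load  L3  bus=[BusRd]  L3: P0=I P1=E  mem[L3]=20
7. P1: load  L6  bus=[BusRd]  L6: P0=O P1=S  mem[L6]=0
8. P1: load  L6  bus=[-]  L6: P0=O P1=S  mem[L6]=0
9. P1: load  L2  bus=[BusRd]  L2: P0=I P1=E  mem[L2]=50
10. P1: store L4 := 25  bus=[-]  L4: P0=I P1=M  mem[L4]=0
11. P0: store L6 := 70  bus=[BusUpgr]  L6: P0=M P1=I  mem[L6]=0
12. P1: store L1 := 99  bus=[BusRdX]  L1: P0=I P1=M  mem[L1]=20
13. P0: load  L4  bus=[BusRd]  L4: P0=S P1=O  mem[L4]=0
14. P1: store L7 := 21  bus=[BusRdX]  L7: P0=I P1=M  mem[L7]=50
15. P1: load  L5  bus=[-]  L5: P0=I P1=E  mem[L5]=70
16. P0: load  L6  bus=[-]  L6: P0=M P1=I  mem[L6]=0
17. P1: store L4 := 62  bus=[BusUpgr]  L4: P0=I P1=M  mem[L4]=0
18. P1: load  L6  bus=[BusRd]  L6: P0=O P1=S  mem[L6]=0
19. P0: store L5 := 53  bus=[BusRdX]  L5: P0=M P1=I  mem[L5]=70
20. P1: load  L6  bus=[-]  L6: P0=O P1=S  mem[L6]=0
21. P1: store L1 := 80  bus=[-]  L1: P0=I P1=M  mem[L1]=20
22. P0: store L6 := 11  bus=[BusUpgr]  L6: P0=M P1=I  mem[L6]=0
23. P0: load  L6  bus=[-]  L6: P0=M P1=I  mem[L6]=0
24. P1: load  L3  bus=[-]  L3: P0=I P1=E  mem[L3]=20
25. P0: store L7 := 56  bus=[BusRdX,Flush]  L7: P0=M P1=I  mem[L7]=21
26. P1: store L5 := 40  bus=[BusRdX,Flush]  L5: P0=I P1=M  mem[L5]=53
27. P0: store L2 := 58  bus=[BusRdX]  L2: P0=M P1=I  mem[L2]=50

bus = BusRdX,Flush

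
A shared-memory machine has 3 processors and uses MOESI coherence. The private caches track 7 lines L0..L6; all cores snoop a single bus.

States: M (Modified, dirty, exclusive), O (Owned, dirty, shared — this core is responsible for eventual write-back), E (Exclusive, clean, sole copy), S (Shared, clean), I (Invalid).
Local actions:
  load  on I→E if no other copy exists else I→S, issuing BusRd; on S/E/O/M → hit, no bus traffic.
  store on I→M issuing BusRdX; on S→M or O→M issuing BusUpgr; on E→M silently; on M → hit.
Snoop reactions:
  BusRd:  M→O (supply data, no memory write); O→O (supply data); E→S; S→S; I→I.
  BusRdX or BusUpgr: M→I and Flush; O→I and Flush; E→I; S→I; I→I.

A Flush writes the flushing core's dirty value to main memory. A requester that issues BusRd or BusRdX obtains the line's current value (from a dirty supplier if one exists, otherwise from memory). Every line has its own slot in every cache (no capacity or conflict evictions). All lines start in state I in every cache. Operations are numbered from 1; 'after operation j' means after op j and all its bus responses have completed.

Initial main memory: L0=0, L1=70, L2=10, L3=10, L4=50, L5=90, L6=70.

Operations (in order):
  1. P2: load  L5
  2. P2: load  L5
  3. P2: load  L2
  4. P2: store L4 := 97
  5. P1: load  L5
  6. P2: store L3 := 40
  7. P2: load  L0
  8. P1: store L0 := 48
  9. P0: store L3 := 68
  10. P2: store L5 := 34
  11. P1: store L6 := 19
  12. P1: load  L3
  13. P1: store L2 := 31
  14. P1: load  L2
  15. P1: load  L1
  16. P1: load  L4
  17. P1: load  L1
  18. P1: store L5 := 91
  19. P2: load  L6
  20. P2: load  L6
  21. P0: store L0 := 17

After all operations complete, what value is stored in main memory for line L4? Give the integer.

memory[L4] = 50

step 1: P2: load  L5  ⟶  IIE  (L5)  txn=BusRd  M[L5]=90
step 2: P2: load  L5  ⟶  IIE  (L5)  txn=∅  M[L5]=90
step 3: P2: load  L2  ⟶  IIE  (L2)  txn=BusRd  M[L2]=10
step 4: P2: store L4 := 97  ⟶  IIM  (L4)  txn=BusRdX  M[L4]=50
step 5: P1: load  L5  ⟶  ISS  (L5)  txn=BusRd  M[L5]=90
step 6: P2: store L3 := 40  ⟶  IIM  (L3)  txn=BusRdX  M[L3]=10
step 7: P2: load  L0  ⟶  IIE  (L0)  txn=BusRd  M[L0]=0
step 8: P1: store L0 := 48  ⟶  IMI  (L0)  txn=BusRdX  M[L0]=0
step 9: P0: store L3 := 68  ⟶  MII  (L3)  txn=BusRdX+Flush  M[L3]=40
step 10: P2: store L5 := 34  ⟶  IIM  (L5)  txn=BusUpgr  M[L5]=90
step 11: P1: store L6 := 19  ⟶  IMI  (L6)  txn=BusRdX  M[L6]=70
step 12: P1: load  L3  ⟶  OSI  (L3)  txn=BusRd  M[L3]=40
step 13: P1: store L2 := 31  ⟶  IMI  (L2)  txn=BusRdX  M[L2]=10
step 14: P1: load  L2  ⟶  IMI  (L2)  txn=∅  M[L2]=10
step 15: P1: load  L1  ⟶  IEI  (L1)  txn=BusRd  M[L1]=70
step 16: P1: load  L4  ⟶  ISO  (L4)  txn=BusRd  M[L4]=50
step 17: P1: load  L1  ⟶  IEI  (L1)  txn=∅  M[L1]=70
step 18: P1: store L5 := 91  ⟶  IMI  (L5)  txn=BusRdX+Flush  M[L5]=34
step 19: P2: load  L6  ⟶  IOS  (L6)  txn=BusRd  M[L6]=70
step 20: P2: load  L6  ⟶  IOS  (L6)  txn=∅  M[L6]=70
step 21: P0: store L0 := 17  ⟶  MII  (L0)  txn=BusRdX+Flush  M[L0]=48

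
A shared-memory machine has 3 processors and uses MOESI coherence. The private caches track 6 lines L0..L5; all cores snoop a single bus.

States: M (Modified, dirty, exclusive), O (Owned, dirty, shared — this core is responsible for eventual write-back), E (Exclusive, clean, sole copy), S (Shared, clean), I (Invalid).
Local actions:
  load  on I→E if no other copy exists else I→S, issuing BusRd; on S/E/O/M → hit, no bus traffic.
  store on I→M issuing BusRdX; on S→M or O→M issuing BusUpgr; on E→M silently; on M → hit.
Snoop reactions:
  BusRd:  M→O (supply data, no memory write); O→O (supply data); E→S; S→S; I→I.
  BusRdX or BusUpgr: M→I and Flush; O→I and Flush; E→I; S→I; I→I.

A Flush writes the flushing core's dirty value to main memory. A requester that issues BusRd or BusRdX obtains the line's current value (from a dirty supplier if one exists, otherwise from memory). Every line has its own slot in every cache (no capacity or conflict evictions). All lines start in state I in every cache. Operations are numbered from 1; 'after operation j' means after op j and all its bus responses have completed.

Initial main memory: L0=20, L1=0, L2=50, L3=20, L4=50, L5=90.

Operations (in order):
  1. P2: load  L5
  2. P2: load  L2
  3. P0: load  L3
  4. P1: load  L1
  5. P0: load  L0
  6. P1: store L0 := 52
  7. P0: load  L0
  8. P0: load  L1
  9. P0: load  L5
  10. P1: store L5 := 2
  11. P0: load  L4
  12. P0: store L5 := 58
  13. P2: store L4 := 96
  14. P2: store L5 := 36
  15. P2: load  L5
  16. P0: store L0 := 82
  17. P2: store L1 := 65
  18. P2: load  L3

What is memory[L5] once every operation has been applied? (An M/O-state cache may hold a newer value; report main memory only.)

memory[L5] = 58

1. P2: load  L5  bus=[BusRd]  L5: P0=I P1=I P2=E  mem[L5]=90
2. P2: load  L2  bus=[BusRd]  L2: P0=I P1=I P2=E  mem[L2]=50
3. P0: load  L3  bus=[BusRd]  L3: P0=E P1=I P2=I  mem[L3]=20
4. P1: load  L1  bus=[BusRd]  L1: P0=I P1=E P2=I  mem[L1]=0
5. P0: load  L0  bus=[BusRd]  L0: P0=E P1=I P2=I  mem[L0]=20
6. P1: store L0 := 52  bus=[BusRdX]  L0: P0=I P1=M P2=I  mem[L0]=20
7. P0: load  L0  bus=[BusRd]  L0: P0=S P1=O P2=I  mem[L0]=20
8. P0: load  L1  bus=[BusRd]  L1: P0=S P1=S P2=I  mem[L1]=0
9. P0: load  L5  bus=[BusRd]  L5: P0=S P1=I P2=S  mem[L5]=90
10. P1: store L5 := 2  bus=[BusRdX]  L5: P0=I P1=M P2=I  mem[L5]=90
11. P0: load  L4  bus=[BusRd]  L4: P0=E P1=I P2=I  mem[L4]=50
12. P0: store L5 := 58  bus=[BusRdX,Flush]  L5: P0=M P1=I P2=I  mem[L5]=2
13. P2: store L4 := 96  bus=[BusRdX]  L4: P0=I P1=I P2=M  mem[L4]=50
14. P2: store L5 := 36  bus=[BusRdX,Flush]  L5: P0=I P1=I P2=M  mem[L5]=58
15. P2: load  L5  bus=[-]  L5: P0=I P1=I P2=M  mem[L5]=58
16. P0: store L0 := 82  bus=[BusUpgr,Flush]  L0: P0=M P1=I P2=I  mem[L0]=52
17. P2: store L1 := 65  bus=[BusRdX]  L1: P0=I P1=I P2=M  mem[L1]=0
18. P2: load  L3  bus=[BusRd]  L3: P0=S P1=I P2=S  mem[L3]=20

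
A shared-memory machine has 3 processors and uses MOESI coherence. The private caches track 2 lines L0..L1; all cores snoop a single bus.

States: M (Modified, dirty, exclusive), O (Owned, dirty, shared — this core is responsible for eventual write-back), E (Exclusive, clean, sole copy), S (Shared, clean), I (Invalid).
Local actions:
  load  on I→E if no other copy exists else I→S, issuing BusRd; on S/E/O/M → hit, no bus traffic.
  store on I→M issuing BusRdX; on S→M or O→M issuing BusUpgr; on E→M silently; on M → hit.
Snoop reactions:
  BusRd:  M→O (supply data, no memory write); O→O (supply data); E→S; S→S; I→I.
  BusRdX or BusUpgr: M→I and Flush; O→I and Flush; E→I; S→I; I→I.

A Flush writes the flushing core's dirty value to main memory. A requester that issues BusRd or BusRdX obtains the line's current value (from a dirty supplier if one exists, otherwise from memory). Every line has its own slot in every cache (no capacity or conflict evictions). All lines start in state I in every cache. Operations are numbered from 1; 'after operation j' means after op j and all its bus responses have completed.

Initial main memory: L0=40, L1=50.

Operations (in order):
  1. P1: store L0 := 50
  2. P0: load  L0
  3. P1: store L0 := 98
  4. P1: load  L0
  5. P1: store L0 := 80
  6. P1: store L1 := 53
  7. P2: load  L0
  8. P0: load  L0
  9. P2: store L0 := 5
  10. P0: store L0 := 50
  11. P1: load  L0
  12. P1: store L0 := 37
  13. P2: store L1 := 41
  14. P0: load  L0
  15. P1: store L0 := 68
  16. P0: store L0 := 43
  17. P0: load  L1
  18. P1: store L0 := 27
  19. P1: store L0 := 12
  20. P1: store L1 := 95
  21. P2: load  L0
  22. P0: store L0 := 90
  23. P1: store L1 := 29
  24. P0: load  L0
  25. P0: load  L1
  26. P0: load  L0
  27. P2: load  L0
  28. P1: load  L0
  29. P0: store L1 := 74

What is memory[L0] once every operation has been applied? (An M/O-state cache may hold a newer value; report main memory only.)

memory[L0] = 12

1. P1: store L0 := 50  bus=[BusRdX]  L0: P0=I P1=M P2=I  mem[L0]=40
2. P0: load  L0  bus=[BusRd]  L0: P0=S P1=O P2=I  mem[L0]=40
3. P1: store L0 := 98  bus=[BusUpgr]  L0: P0=I P1=M P2=I  mem[L0]=40
4. P1: load  L0  bus=[-]  L0: P0=I P1=M P2=I  mem[L0]=40
5. P1: store L0 := 80  bus=[-]  L0: P0=I P1=M P2=I  mem[L0]=40
6. P1: store L1 := 53  bus=[BusRdX]  L1: P0=I P1=M P2=I  mem[L1]=50
7. P2: load  L0  bus=[BusRd]  L0: P0=I P1=O P2=S  mem[L0]=40
8. P0: load  L0  bus=[BusRd]  L0: P0=S P1=O P2=S  mem[L0]=40
9. P2: store L0 := 5  bus=[BusUpgr,Flush]  L0: P0=I P1=I P2=M  mem[L0]=80
10. P0: store L0 := 50  bus=[BusRdX,Flush]  L0: P0=M P1=I P2=I  mem[L0]=5
11. P1: load  L0  bus=[BusRd]  L0: P0=O P1=S P2=I  mem[L0]=5
12. P1: store L0 := 37  bus=[BusUpgr,Flush]  L0: P0=I P1=M P2=I  mem[L0]=50
13. P2: store L1 := 41  bus=[BusRdX,Flush]  L1: P0=I P1=I P2=M  mem[L1]=53
14. P0: load  L0  bus=[BusRd]  L0: P0=S P1=O P2=I  mem[L0]=50
15. P1: store L0 := 68  bus=[BusUpgr]  L0: P0=I P1=M P2=I  mem[L0]=50
16. P0: store L0 := 43  bus=[BusRdX,Flush]  L0: P0=M P1=I P2=I  mem[L0]=68
17. P0: load  L1  bus=[BusRd]  L1: P0=S P1=I P2=O  mem[L1]=53
18. P1: store L0 := 27  bus=[BusRdX,Flush]  L0: P0=I P1=M P2=I  mem[L0]=43
19. P1: store L0 := 12  bus=[-]  L0: P0=I P1=M P2=I  mem[L0]=43
20. P1: store L1 := 95  bus=[BusRdX,Flush]  L1: P0=I P1=M P2=I  mem[L1]=41
21. P2: load  L0  bus=[BusRd]  L0: P0=I P1=O P2=S  mem[L0]=43
22. P0: store L0 := 90  bus=[BusRdX,Flush]  L0: P0=M P1=I P2=I  mem[L0]=12
23. P1: store L1 := 29  bus=[-]  L1: P0=I P1=M P2=I  mem[L1]=41
24. P0: load  L0  bus=[-]  L0: P0=M P1=I P2=I  mem[L0]=12
25. P0: load  L1  bus=[BusRd]  L1: P0=S P1=O P2=I  mem[L1]=41
26. P0: load  L0  bus=[-]  L0: P0=M P1=I P2=I  mem[L0]=12
27. P2: load  L0  bus=[BusRd]  L0: P0=O P1=I P2=S  mem[L0]=12
28. P1: load  L0  bus=[BusRd]  L0: P0=O P1=S P2=S  mem[L0]=12
29. P0: store L1 := 74  bus=[BusUpgr,Flush]  L1: P0=M P1=I P2=I  mem[L1]=29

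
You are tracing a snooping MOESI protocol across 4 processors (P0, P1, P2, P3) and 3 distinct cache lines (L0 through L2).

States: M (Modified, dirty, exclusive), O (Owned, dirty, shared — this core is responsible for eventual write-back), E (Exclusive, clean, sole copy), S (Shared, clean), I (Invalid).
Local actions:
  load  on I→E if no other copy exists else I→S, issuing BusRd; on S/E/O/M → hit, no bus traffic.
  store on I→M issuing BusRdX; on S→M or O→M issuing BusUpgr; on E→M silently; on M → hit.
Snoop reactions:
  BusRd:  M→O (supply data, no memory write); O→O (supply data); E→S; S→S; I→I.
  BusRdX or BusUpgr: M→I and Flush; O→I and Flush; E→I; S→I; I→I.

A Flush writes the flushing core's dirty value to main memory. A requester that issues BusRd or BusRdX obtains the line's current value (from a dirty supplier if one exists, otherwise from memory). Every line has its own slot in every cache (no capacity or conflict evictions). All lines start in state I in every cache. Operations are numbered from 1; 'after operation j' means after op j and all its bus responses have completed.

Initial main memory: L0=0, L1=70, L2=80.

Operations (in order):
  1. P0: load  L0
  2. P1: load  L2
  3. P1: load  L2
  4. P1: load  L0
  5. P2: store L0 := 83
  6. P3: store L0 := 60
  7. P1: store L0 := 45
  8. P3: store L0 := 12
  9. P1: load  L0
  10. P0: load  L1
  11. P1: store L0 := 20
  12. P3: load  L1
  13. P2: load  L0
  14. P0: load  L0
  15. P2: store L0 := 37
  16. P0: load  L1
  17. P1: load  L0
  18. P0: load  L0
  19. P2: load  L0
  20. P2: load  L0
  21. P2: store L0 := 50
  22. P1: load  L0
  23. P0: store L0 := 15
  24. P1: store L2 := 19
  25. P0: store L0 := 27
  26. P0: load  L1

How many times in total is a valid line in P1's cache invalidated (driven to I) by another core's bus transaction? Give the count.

1. P0: load  L0  bus=[BusRd]  L0: P0=E P1=I P2=I P3=I  mem[L0]=0
2. P1: load  L2  bus=[BusRd]  L2: P0=I P1=E P2=I P3=I  mem[L2]=80
3. P1: load  L2  bus=[-]  L2: P0=I P1=E P2=I P3=I  mem[L2]=80
4. P1: load  L0  bus=[BusRd]  L0: P0=S P1=S P2=I P3=I  mem[L0]=0
5. P2: store L0 := 83  bus=[BusRdX]  L0: P0=I P1=I P2=M P3=I  mem[L0]=0
6. P3: store L0 := 60  bus=[BusRdX,Flush]  L0: P0=I P1=I P2=I P3=M  mem[L0]=83
7. P1: store L0 := 45  bus=[BusRdX,Flush]  L0: P0=I P1=M P2=I P3=I  mem[L0]=60
8. P3: store L0 := 12  bus=[BusRdX,Flush]  L0: P0=I P1=I P2=I P3=M  mem[L0]=45
9. P1: load  L0  bus=[BusRd]  L0: P0=I P1=S P2=I P3=O  mem[L0]=45
10. P0: load  L1  bus=[BusRd]  L1: P0=E P1=I P2=I P3=I  mem[L1]=70
11. P1: store L0 := 20  bus=[BusUpgr,Flush]  L0: P0=I P1=M P2=I P3=I  mem[L0]=12
12. P3: load  L1  bus=[BusRd]  L1: P0=S P1=I P2=I P3=S  mem[L1]=70
13. P2: load  L0  bus=[BusRd]  L0: P0=I P1=O P2=S P3=I  mem[L0]=12
14. P0: load  L0  bus=[BusRd]  L0: P0=S P1=O P2=S P3=I  mem[L0]=12
15. P2: store L0 := 37  bus=[BusUpgr,Flush]  L0: P0=I P1=I P2=M P3=I  mem[L0]=20
16. P0: load  L1  bus=[-]  L1: P0=S P1=I P2=I P3=S  mem[L1]=70
17. P1: load  L0  bus=[BusRd]  L0: P0=I P1=S P2=O P3=I  mem[L0]=20
18. P0: load  L0  bus=[BusRd]  L0: P0=S P1=S P2=O P3=I  mem[L0]=20
19. P2: load  L0  bus=[-]  L0: P0=S P1=S P2=O P3=I  mem[L0]=20
20. P2: load  L0  bus=[-]  L0: P0=S P1=S P2=O P3=I  mem[L0]=20
21. P2: store L0 := 50  bus=[BusUpgr]  L0: P0=I P1=I P2=M P3=I  mem[L0]=20
22. P1: load  L0  bus=[BusRd]  L0: P0=I P1=S P2=O P3=I  mem[L0]=20
23. P0: store L0 := 15  bus=[BusRdX,Flush]  L0: P0=M P1=I P2=I P3=I  mem[L0]=50
24. P1: store L2 := 19  bus=[-]  L2: P0=I P1=M P2=I P3=I  mem[L2]=80
25. P0: store L0 := 27  bus=[-]  L0: P0=M P1=I P2=I P3=I  mem[L0]=50
26. P0: load  L1  bus=[-]  L1: P0=S P1=I P2=I P3=S  mem[L1]=70

invalidations = 5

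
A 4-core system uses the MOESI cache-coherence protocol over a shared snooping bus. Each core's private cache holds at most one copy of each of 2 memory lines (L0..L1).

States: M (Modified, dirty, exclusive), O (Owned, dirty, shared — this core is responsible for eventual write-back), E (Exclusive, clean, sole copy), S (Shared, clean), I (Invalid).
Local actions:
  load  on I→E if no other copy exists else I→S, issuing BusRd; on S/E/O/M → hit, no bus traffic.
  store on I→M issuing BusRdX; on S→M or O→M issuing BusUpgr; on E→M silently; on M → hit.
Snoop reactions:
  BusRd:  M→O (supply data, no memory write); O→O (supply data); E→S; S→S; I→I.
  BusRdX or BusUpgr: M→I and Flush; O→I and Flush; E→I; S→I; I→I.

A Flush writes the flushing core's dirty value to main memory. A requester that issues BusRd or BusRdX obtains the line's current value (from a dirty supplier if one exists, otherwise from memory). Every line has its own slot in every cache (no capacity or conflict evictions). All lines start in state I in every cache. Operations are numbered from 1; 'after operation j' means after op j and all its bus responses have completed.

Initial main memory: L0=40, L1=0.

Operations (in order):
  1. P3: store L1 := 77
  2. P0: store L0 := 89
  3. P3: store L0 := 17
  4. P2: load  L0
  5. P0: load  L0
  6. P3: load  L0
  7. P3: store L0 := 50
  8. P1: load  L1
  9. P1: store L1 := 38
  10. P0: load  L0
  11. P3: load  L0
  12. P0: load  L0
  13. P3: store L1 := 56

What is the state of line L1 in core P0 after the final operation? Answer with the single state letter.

state = I

1. P3: store L1 := 77  bus=[BusRdX]  L1: P0=I P1=I P2=I P3=M  mem[L1]=0
2. P0: store L0 := 89  bus=[BusRdX]  L0: P0=M P1=I P2=I P3=I  mem[L0]=40
3. P3: store L0 := 17  bus=[BusRdX,Flush]  L0: P0=I P1=I P2=I P3=M  mem[L0]=89
4. P2: load  L0  bus=[BusRd]  L0: P0=I P1=I P2=S P3=O  mem[L0]=89
5. P0: load  L0  bus=[BusRd]  L0: P0=S P1=I P2=S P3=O  mem[L0]=89
6. P3: load  L0  bus=[-]  L0: P0=S P1=I P2=S P3=O  mem[L0]=89
7. P3: store L0 := 50  bus=[BusUpgr]  L0: P0=I P1=I P2=I P3=M  mem[L0]=89
8. P1: load  L1  bus=[BusRd]  L1: P0=I P1=S P2=I P3=O  mem[L1]=0
9. P1: store L1 := 38  bus=[BusUpgr,Flush]  L1: P0=I P1=M P2=I P3=I  mem[L1]=77
10. P0: load  L0  bus=[BusRd]  L0: P0=S P1=I P2=I P3=O  mem[L0]=89
11. P3: load  L0  bus=[-]  L0: P0=S P1=I P2=I P3=O  mem[L0]=89
12. P0: load  L0  bus=[-]  L0: P0=S P1=I P2=I P3=O  mem[L0]=89
13. P3: store L1 := 56  bus=[BusRdX,Flush]  L1: P0=I P1=I P2=I P3=M  mem[L1]=38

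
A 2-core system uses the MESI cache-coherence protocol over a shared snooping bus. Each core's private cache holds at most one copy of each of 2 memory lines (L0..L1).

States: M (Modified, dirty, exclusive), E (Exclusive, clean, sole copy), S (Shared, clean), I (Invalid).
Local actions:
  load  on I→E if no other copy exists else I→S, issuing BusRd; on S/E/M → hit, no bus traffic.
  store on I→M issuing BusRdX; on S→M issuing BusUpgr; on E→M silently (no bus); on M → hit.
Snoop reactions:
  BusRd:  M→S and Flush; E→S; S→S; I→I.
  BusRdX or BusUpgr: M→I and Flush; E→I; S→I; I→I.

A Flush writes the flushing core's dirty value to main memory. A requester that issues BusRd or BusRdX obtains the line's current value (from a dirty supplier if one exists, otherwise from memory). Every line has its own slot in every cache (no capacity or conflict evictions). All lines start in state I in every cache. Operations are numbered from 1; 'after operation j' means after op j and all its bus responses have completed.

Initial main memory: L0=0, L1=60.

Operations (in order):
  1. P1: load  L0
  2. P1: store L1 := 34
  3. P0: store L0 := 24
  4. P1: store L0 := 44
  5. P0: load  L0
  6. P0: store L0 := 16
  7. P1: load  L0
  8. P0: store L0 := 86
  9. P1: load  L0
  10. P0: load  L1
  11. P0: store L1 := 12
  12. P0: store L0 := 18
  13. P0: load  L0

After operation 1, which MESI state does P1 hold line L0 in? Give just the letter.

step 1: P1: load  L0  ⟶  IE  (L0)  txn=BusRd  M[L0]=0
step 2: P1: store L1 := 34  ⟶  IM  (L1)  txn=BusRdX  M[L1]=60
step 3: P0: store L0 := 24  ⟶  MI  (L0)  txn=BusRdX  M[L0]=0
step 4: P1: store L0 := 44  ⟶  IM  (L0)  txn=BusRdX+Flush  M[L0]=24
step 5: P0: load  L0  ⟶  SS  (L0)  txn=BusRd+Flush  M[L0]=44
step 6: P0: store L0 := 16  ⟶  MI  (L0)  txn=BusUpgr  M[L0]=44
step 7: P1: load  L0  ⟶  SS  (L0)  txn=BusRd+Flush  M[L0]=16
step 8: P0: store L0 := 86  ⟶  MI  (L0)  txn=BusUpgr  M[L0]=16
step 9: P1: load  L0  ⟶  SS  (L0)  txn=BusRd+Flush  M[L0]=86
step 10: P0: load  L1  ⟶  SS  (L1)  txn=BusRd+Flush  M[L1]=34
step 11: P0: store L1 := 12  ⟶  MI  (L1)  txn=BusUpgr  M[L1]=34
step 12: P0: store L0 := 18  ⟶  MI  (L0)  txn=BusUpgr  M[L0]=86
step 13: P0: load  L0  ⟶  MI  (L0)  txn=∅  M[L0]=86

state = E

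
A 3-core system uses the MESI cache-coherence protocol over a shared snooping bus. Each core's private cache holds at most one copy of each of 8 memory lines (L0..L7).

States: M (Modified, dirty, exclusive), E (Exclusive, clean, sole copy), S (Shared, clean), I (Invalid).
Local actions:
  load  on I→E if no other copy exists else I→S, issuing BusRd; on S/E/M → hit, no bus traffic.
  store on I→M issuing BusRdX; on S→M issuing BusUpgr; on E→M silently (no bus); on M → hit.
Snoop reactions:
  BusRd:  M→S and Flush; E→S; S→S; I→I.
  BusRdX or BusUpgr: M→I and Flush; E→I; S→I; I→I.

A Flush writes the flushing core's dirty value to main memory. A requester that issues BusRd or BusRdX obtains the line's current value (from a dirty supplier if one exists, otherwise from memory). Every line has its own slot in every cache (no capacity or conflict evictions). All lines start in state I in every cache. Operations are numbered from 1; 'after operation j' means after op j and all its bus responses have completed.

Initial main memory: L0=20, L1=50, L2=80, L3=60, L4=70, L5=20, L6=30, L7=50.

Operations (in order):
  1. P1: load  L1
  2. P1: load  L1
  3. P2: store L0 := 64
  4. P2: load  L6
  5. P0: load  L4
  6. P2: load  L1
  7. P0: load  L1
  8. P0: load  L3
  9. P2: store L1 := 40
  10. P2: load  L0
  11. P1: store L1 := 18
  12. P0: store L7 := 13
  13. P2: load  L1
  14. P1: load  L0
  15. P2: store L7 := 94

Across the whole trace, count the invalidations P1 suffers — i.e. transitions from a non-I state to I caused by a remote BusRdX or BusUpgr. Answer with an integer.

invalidations = 1

[1] P1: load  L1 | P0:I, P1:E(50), P2:I | bus: BusRd
[2] P1: load  L1 | P0:I, P1:E(50), P2:I | bus: none
[3] P2: store L0 := 64 | P0:I, P1:I, P2:M(64) | bus: BusRdX
[4] P2: load  L6 | P0:I, P1:I, P2:E(30) | bus: BusRd
[5] P0: load  L4 | P0:E(70), P1:I, P2:I | bus: BusRd
[6] P2: load  L1 | P0:I, P1:S(50), P2:S(50) | bus: BusRd
[7] P0: load  L1 | P0:S(50), P1:S(50), P2:S(50) | bus: BusRd
[8] P0: load  L3 | P0:E(60), P1:I, P2:I | bus: BusRd
[9] P2: store L1 := 40 | P0:I, P1:I, P2:M(40) | bus: BusUpgr
[10] P2: load  L0 | P0:I, P1:I, P2:M(64) | bus: none
[11] P1: store L1 := 18 | P0:I, P1:M(18), P2:I | bus: BusRdX,Flush
[12] P0: store L7 := 13 | P0:M(13), P1:I, P2:I | bus: BusRdX
[13] P2: load  L1 | P0:I, P1:S(18), P2:S(18) | bus: BusRd,Flush
[14] P1: load  L0 | P0:I, P1:S(64), P2:S(64) | bus: BusRd,Flush
[15] P2: store L7 := 94 | P0:I, P1:I, P2:M(94) | bus: BusRdX,Flush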